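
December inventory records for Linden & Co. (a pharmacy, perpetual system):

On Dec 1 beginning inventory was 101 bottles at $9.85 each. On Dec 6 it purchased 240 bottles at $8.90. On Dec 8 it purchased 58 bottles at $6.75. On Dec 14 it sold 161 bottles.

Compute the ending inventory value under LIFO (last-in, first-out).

Ending inventory = $2,214.15

Dec 14, 161 sold [LIFO — newest first]: 58 @ $6.75 + 103 @ $8.90 = $1,308.20
Ending inventory: 101 @ $9.85 + 137 @ $8.90 = $2,214.15
Check: goods available $3,522.35 = COGS $1,308.20 + ending $2,214.15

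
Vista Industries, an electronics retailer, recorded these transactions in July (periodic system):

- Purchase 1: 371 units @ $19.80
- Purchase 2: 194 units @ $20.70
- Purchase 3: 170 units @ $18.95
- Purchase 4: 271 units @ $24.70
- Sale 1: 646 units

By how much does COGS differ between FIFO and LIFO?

FIFO COGS: 371 @ $19.80 + 194 @ $20.70 + 81 @ $18.95 = $12,896.55
LIFO COGS: 271 @ $24.70 + 170 @ $18.95 + 194 @ $20.70 + 11 @ $19.80 = $14,148.80
Difference = |$12,896.55 − $14,148.80| = $1,252.25

$1,252.25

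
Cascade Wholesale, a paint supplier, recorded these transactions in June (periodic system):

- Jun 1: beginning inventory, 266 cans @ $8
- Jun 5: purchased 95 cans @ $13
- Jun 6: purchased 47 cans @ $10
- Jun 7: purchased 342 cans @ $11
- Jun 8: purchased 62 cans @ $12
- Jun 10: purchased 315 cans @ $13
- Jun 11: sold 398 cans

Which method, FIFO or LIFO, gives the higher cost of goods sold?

LIFO

FIFO COGS: 266 @ $8 + 95 @ $13 + 37 @ $10 = $3,733
LIFO COGS: 315 @ $13 + 62 @ $12 + 21 @ $11 = $5,070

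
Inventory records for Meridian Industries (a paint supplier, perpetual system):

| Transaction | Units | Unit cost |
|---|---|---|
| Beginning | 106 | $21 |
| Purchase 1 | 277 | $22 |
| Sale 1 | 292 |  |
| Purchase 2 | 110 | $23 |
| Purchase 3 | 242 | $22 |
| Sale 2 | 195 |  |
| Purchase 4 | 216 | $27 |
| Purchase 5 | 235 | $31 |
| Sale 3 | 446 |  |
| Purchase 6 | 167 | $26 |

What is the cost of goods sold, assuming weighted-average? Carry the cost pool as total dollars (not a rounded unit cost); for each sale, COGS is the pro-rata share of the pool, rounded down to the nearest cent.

After Beginning: 106 on hand, pool $2,226.00 (≈ $21.0000 each)
After Purchase 1: 383 on hand, pool $8,320.00 (≈ $21.7232 each)
Sale 1, sell 292: 292/383 × $8,320.00 → $6,343.18
After Purchase 2: 201 on hand, pool $4,506.82 (≈ $22.4220 each)
After Purchase 3: 443 on hand, pool $9,830.82 (≈ $22.1915 each)
Sale 2, sell 195: 195/443 × $9,830.82 → $4,327.33
After Purchase 4: 464 on hand, pool $11,335.49 (≈ $24.4299 each)
After Purchase 5: 699 on hand, pool $18,620.49 (≈ $26.6388 each)
Sale 3, sell 446: 446/699 × $18,620.49 → $11,880.88
After Purchase 6: 420 on hand, pool $11,081.61 (≈ $26.3848 each)
Total COGS = $6,343.18 + $4,327.33 + $11,880.88 = $22,551.39
Ending inventory (cost pool remaining) = $11,081.61
Check: goods available $33,633.00 = COGS $22,551.39 + ending $11,081.61

COGS = $22,551.39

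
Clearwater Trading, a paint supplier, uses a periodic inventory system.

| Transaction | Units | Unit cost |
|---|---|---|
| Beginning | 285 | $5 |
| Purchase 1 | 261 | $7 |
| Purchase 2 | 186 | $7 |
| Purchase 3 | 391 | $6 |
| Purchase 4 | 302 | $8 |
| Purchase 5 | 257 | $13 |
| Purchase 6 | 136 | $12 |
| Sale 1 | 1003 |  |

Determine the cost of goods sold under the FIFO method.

Sale 1 (1003) [FIFO — oldest first]: 285 @ $5 + 261 @ $7 + 186 @ $7 + 271 @ $6 = $6,180
Ending inventory: 120 @ $6 + 302 @ $8 + 257 @ $13 + 136 @ $12 = $8,109

COGS = $6,180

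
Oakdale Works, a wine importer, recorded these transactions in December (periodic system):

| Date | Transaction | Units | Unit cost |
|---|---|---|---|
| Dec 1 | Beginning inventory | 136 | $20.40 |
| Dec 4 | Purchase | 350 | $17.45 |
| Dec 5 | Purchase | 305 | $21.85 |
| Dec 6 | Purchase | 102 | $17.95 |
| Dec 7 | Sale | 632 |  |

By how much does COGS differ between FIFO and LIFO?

FIFO COGS: 136 @ $20.40 + 350 @ $17.45 + 146 @ $21.85 = $12,072.00
LIFO COGS: 102 @ $17.95 + 305 @ $21.85 + 225 @ $17.45 = $12,421.40
Difference = |$12,072.00 − $12,421.40| = $349.40

$349.40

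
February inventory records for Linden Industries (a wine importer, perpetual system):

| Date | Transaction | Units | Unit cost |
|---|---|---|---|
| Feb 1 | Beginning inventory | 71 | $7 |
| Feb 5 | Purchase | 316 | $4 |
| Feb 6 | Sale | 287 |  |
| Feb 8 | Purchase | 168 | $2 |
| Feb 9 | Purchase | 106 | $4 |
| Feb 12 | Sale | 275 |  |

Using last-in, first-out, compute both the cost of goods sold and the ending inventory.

Feb 6, 287 sold [LIFO — newest first]: 287 @ $4 = $1,148
Feb 12, 275 sold [LIFO — newest first]: 106 @ $4 + 168 @ $2 + 1 @ $4 = $764
Total COGS = $1,148 + $764 = $1,912
Ending inventory: 71 @ $7 + 28 @ $4 = $609

COGS = $1,912; ending inventory = $609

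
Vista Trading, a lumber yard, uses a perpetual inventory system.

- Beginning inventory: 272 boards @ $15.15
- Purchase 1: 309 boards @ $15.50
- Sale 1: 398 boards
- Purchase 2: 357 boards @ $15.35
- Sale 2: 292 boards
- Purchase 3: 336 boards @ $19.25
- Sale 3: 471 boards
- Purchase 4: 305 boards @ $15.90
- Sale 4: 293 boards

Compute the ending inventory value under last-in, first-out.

Sale 1 (398) [LIFO — newest first]: 309 @ $15.50 + 89 @ $15.15 = $6,137.85
Sale 2 (292) [LIFO — newest first]: 292 @ $15.35 = $4,482.20
Sale 3 (471) [LIFO — newest first]: 336 @ $19.25 + 65 @ $15.35 + 70 @ $15.15 = $8,526.25
Sale 4 (293) [LIFO — newest first]: 293 @ $15.90 = $4,658.70
Total COGS = $6,137.85 + $4,482.20 + $8,526.25 + $4,658.70 = $23,805.00
Ending inventory: 113 @ $15.15 + 12 @ $15.90 = $1,902.75
Check: goods available $25,707.75 = COGS $23,805.00 + ending $1,902.75

Ending inventory = $1,902.75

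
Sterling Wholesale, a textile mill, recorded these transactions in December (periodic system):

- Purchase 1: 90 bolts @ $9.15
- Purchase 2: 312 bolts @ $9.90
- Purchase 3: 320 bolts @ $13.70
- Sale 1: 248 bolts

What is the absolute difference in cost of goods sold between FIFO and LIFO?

FIFO COGS: 90 @ $9.15 + 158 @ $9.90 = $2,387.70
LIFO COGS: 248 @ $13.70 = $3,397.60
Difference = |$2,387.70 − $3,397.60| = $1,009.90

$1,009.90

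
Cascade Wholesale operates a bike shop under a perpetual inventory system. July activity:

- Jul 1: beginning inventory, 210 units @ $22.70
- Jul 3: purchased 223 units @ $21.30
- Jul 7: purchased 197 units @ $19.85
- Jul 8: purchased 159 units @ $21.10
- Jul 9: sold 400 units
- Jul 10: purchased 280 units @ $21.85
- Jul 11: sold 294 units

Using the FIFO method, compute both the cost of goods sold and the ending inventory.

Jul 9, 400 sold [FIFO — oldest first]: 210 @ $22.70 + 190 @ $21.30 = $8,814.00
Jul 11, 294 sold [FIFO — oldest first]: 33 @ $21.30 + 197 @ $19.85 + 64 @ $21.10 = $5,963.75
Total COGS = $8,814.00 + $5,963.75 = $14,777.75
Ending inventory: 95 @ $21.10 + 280 @ $21.85 = $8,122.50

COGS = $14,777.75; ending inventory = $8,122.50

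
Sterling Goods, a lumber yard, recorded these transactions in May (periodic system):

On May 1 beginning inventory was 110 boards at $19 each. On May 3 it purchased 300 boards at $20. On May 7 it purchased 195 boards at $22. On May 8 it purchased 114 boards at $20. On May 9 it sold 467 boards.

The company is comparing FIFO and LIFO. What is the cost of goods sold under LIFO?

FIFO COGS: 110 @ $19 + 300 @ $20 + 57 @ $22 = $9,344
LIFO COGS: 114 @ $20 + 195 @ $22 + 158 @ $20 = $9,730

COGS = $9,730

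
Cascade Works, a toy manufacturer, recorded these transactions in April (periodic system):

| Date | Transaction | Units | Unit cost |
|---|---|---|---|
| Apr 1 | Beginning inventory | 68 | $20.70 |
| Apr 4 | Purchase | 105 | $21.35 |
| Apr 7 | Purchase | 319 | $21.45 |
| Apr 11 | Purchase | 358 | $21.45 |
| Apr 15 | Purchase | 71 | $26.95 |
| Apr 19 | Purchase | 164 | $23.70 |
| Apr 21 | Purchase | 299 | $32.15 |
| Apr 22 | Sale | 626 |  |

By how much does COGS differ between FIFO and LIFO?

FIFO COGS: 68 @ $20.70 + 105 @ $21.35 + 319 @ $21.45 + 134 @ $21.45 = $13,366.20
LIFO COGS: 299 @ $32.15 + 164 @ $23.70 + 71 @ $26.95 + 92 @ $21.45 = $17,386.50
Difference = |$13,366.20 − $17,386.50| = $4,020.30

$4,020.30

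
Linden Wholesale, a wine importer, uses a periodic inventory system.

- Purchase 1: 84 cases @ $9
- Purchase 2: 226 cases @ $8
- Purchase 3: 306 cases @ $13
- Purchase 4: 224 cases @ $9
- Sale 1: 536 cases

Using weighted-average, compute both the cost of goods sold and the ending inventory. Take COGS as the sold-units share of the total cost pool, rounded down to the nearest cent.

COGS = $5,460.81; ending inventory = $3,097.19

Sale 1, sell 536: 536/840 × $8,558.00 → $5,460.81
Ending inventory (cost pool remaining) = $3,097.19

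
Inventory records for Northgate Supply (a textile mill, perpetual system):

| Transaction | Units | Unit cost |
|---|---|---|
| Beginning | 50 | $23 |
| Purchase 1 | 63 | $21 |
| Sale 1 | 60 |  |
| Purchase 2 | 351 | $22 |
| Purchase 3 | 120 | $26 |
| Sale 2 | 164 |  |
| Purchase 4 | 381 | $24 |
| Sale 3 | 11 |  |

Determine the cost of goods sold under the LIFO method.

Sale 1 (60) [LIFO — newest first]: 60 @ $21 = $1,260
Sale 2 (164) [LIFO — newest first]: 120 @ $26 + 44 @ $22 = $4,088
Sale 3 (11) [LIFO — newest first]: 11 @ $24 = $264
Total COGS = $1,260 + $4,088 + $264 = $5,612
Ending inventory: 50 @ $23 + 3 @ $21 + 307 @ $22 + 370 @ $24 = $16,847
Check: goods available $22,459 = COGS $5,612 + ending $16,847

COGS = $5,612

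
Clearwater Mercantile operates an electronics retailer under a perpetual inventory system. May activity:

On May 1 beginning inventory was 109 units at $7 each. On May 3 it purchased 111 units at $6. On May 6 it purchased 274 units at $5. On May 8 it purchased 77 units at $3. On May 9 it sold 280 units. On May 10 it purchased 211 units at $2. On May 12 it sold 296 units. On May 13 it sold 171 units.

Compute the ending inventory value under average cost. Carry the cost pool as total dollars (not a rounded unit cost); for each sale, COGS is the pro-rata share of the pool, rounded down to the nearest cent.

After May 1: 109 on hand, pool $763.00 (≈ $7.0000 each)
After May 3: 220 on hand, pool $1,429.00 (≈ $6.4955 each)
After May 6: 494 on hand, pool $2,799.00 (≈ $5.6660 each)
After May 8: 571 on hand, pool $3,030.00 (≈ $5.3065 each)
May 9, sell 280: 280/571 × $3,030.00 → $1,485.81
After May 10: 502 on hand, pool $1,966.19 (≈ $3.9167 each)
May 12, sell 296: 296/502 × $1,966.19 → $1,159.34
May 13, sell 171: 171/206 × $806.85 → $669.76
Total COGS = $1,485.81 + $1,159.34 + $669.76 = $3,314.91
Ending inventory (cost pool remaining) = $137.09
Check: goods available $3,452.00 = COGS $3,314.91 + ending $137.09

Ending inventory = $137.09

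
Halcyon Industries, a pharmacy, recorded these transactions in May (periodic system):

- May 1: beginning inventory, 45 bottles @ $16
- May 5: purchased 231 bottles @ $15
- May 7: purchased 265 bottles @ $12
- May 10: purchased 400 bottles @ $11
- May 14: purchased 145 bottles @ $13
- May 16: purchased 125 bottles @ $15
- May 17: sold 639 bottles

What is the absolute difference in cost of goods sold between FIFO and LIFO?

FIFO COGS: 45 @ $16 + 231 @ $15 + 265 @ $12 + 98 @ $11 = $8,443
LIFO COGS: 125 @ $15 + 145 @ $13 + 369 @ $11 = $7,819
Difference = |$8,443 − $7,819| = $624

$624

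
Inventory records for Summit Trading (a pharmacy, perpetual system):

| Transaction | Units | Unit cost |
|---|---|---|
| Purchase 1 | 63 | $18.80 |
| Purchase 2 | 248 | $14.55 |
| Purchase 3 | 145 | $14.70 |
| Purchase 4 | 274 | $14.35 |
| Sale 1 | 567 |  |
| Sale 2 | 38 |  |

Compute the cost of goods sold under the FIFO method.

COGS = $9,062.45

Sale 1 (567) [FIFO — oldest first]: 63 @ $18.80 + 248 @ $14.55 + 145 @ $14.70 + 111 @ $14.35 = $8,517.15
Sale 2 (38) [FIFO — oldest first]: 38 @ $14.35 = $545.30
Total COGS = $8,517.15 + $545.30 = $9,062.45
Ending inventory: 125 @ $14.35 = $1,793.75
Check: goods available $10,856.20 = COGS $9,062.45 + ending $1,793.75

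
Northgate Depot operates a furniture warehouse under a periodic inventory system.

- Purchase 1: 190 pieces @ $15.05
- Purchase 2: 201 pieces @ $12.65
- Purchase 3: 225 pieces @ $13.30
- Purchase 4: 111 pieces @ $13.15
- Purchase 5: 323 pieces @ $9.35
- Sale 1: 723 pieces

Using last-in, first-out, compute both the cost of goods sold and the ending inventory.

COGS = $8,281.80; ending inventory = $4,592.55

Sale 1 (723) [LIFO — newest first]: 323 @ $9.35 + 111 @ $13.15 + 225 @ $13.30 + 64 @ $12.65 = $8,281.80
Ending inventory: 190 @ $15.05 + 137 @ $12.65 = $4,592.55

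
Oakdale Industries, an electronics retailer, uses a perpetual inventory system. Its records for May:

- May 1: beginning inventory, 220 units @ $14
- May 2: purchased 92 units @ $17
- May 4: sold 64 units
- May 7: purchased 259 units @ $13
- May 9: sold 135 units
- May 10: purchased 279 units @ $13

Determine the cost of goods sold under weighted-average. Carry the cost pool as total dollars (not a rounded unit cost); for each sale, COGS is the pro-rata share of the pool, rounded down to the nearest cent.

After May 1: 220 on hand, pool $3,080.00 (≈ $14.0000 each)
After May 2: 312 on hand, pool $4,644.00 (≈ $14.8846 each)
May 4, sell 64: 64/312 × $4,644.00 → $952.61
After May 7: 507 on hand, pool $7,058.39 (≈ $13.9219 each)
May 9, sell 135: 135/507 × $7,058.39 → $1,879.45
After May 10: 651 on hand, pool $8,805.94 (≈ $13.5268 each)
Total COGS = $952.61 + $1,879.45 = $2,832.06
Ending inventory (cost pool remaining) = $8,805.94

COGS = $2,832.06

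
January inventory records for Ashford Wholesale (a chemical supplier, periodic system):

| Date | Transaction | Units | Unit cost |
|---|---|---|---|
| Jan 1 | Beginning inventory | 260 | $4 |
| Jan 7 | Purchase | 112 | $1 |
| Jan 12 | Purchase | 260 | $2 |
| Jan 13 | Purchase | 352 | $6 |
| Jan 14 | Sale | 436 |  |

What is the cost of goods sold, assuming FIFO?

COGS = $1,280

Jan 14, 436 sold [FIFO — oldest first]: 260 @ $4 + 112 @ $1 + 64 @ $2 = $1,280
Ending inventory: 196 @ $2 + 352 @ $6 = $2,504
Check: goods available $3,784 = COGS $1,280 + ending $2,504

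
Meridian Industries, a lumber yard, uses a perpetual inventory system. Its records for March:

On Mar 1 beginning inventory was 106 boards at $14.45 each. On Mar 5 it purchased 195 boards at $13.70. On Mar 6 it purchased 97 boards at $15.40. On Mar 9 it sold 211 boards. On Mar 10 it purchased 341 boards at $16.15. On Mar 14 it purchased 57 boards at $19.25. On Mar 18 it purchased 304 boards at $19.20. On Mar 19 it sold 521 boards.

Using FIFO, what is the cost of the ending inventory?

Mar 9, 211 sold [FIFO — oldest first]: 106 @ $14.45 + 105 @ $13.70 = $2,970.20
Mar 19, 521 sold [FIFO — oldest first]: 90 @ $13.70 + 97 @ $15.40 + 334 @ $16.15 = $8,120.90
Total COGS = $2,970.20 + $8,120.90 = $11,091.10
Ending inventory: 7 @ $16.15 + 57 @ $19.25 + 304 @ $19.20 = $7,047.10

Ending inventory = $7,047.10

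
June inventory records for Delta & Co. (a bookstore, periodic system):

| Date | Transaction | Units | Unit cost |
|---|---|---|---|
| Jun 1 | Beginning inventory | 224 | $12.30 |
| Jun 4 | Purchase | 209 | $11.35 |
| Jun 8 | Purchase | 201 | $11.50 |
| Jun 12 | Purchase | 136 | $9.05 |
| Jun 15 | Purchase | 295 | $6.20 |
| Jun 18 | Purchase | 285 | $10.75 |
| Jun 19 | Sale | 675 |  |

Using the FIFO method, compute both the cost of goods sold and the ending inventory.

Jun 19, 675 sold [FIFO — oldest first]: 224 @ $12.30 + 209 @ $11.35 + 201 @ $11.50 + 41 @ $9.05 = $7,809.90
Ending inventory: 95 @ $9.05 + 295 @ $6.20 + 285 @ $10.75 = $5,752.50

COGS = $7,809.90; ending inventory = $5,752.50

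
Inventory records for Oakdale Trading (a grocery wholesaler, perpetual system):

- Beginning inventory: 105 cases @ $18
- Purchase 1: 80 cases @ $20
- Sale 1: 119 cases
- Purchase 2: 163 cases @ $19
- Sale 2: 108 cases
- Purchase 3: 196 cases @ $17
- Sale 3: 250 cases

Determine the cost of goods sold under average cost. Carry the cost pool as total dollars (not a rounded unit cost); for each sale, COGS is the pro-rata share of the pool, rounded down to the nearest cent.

COGS = $8,729.84

After Beginning: 105 on hand, pool $1,890.00 (≈ $18.0000 each)
After Purchase 1: 185 on hand, pool $3,490.00 (≈ $18.8649 each)
Sale 1, sell 119: 119/185 × $3,490.00 → $2,244.91
After Purchase 2: 229 on hand, pool $4,342.09 (≈ $18.9611 each)
Sale 2, sell 108: 108/229 × $4,342.09 → $2,047.79
After Purchase 3: 317 on hand, pool $5,626.30 (≈ $17.7486 each)
Sale 3, sell 250: 250/317 × $5,626.30 → $4,437.14
Total COGS = $2,244.91 + $2,047.79 + $4,437.14 = $8,729.84
Ending inventory (cost pool remaining) = $1,189.16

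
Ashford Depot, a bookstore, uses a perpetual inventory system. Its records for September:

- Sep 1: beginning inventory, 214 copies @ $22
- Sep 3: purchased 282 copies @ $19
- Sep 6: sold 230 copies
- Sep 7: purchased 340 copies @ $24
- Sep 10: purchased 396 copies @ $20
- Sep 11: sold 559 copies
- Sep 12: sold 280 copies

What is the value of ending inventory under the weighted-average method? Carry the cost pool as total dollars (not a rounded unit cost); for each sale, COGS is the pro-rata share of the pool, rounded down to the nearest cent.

After Sep 1: 214 on hand, pool $4,708.00 (≈ $22.0000 each)
After Sep 3: 496 on hand, pool $10,066.00 (≈ $20.2944 each)
Sep 6, sell 230: 230/496 × $10,066.00 → $4,667.70
After Sep 7: 606 on hand, pool $13,558.30 (≈ $22.3734 each)
After Sep 10: 1002 on hand, pool $21,478.30 (≈ $21.4354 each)
Sep 11, sell 559: 559/1002 × $21,478.30 → $11,982.40
Sep 12, sell 280: 280/443 × $9,495.90 → $6,001.92
Total COGS = $4,667.70 + $11,982.40 + $6,001.92 = $22,652.02
Ending inventory (cost pool remaining) = $3,493.98
Check: goods available $26,146.00 = COGS $22,652.02 + ending $3,493.98

Ending inventory = $3,493.98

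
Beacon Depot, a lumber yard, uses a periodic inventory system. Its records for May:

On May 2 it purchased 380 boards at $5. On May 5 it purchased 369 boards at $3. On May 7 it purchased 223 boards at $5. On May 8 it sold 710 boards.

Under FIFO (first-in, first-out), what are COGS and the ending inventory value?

COGS = $2,890; ending inventory = $1,232

May 8, 710 sold [FIFO — oldest first]: 380 @ $5 + 330 @ $3 = $2,890
Ending inventory: 39 @ $3 + 223 @ $5 = $1,232
Check: goods available $4,122 = COGS $2,890 + ending $1,232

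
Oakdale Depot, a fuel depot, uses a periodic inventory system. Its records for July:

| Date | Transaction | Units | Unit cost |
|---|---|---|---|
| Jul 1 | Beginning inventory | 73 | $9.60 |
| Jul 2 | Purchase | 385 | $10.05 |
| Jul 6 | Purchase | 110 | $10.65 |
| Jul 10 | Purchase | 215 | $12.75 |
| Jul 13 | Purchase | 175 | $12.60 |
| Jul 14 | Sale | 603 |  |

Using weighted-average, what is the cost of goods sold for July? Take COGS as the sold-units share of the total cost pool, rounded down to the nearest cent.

COGS = $6,727.28

Jul 14, sell 603: 603/958 × $10,687.80 → $6,727.28
Ending inventory (cost pool remaining) = $3,960.52
Check: goods available $10,687.80 = COGS $6,727.28 + ending $3,960.52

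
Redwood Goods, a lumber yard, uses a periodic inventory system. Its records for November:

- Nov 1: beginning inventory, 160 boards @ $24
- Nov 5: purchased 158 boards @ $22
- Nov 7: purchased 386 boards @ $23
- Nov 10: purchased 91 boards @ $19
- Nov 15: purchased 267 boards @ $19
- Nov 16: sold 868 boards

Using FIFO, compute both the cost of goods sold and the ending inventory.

COGS = $19,310; ending inventory = $3,686

Nov 16, 868 sold [FIFO — oldest first]: 160 @ $24 + 158 @ $22 + 386 @ $23 + 91 @ $19 + 73 @ $19 = $19,310
Ending inventory: 194 @ $19 = $3,686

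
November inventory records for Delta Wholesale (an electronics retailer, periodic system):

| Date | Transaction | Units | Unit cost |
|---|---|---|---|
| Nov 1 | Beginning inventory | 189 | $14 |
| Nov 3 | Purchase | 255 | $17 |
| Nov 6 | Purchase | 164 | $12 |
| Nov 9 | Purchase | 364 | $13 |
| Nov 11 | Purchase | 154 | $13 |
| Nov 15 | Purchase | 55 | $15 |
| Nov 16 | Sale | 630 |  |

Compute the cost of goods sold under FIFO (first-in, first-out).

COGS = $9,235

Nov 16, 630 sold [FIFO — oldest first]: 189 @ $14 + 255 @ $17 + 164 @ $12 + 22 @ $13 = $9,235
Ending inventory: 342 @ $13 + 154 @ $13 + 55 @ $15 = $7,273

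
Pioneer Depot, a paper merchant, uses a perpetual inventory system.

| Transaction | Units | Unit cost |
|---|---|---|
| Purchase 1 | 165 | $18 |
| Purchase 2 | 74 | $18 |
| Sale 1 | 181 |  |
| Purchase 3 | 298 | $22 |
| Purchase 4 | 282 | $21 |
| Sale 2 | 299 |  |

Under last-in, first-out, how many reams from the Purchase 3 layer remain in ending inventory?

281

Sale 1 (181) [LIFO — newest first]: 74 @ $18 + 107 @ $18 = $3,258
Sale 2 (299) [LIFO — newest first]: 282 @ $21 + 17 @ $22 = $6,296
Total COGS = $3,258 + $6,296 = $9,554
Ending inventory: 58 @ $18 + 281 @ $22 = $7,226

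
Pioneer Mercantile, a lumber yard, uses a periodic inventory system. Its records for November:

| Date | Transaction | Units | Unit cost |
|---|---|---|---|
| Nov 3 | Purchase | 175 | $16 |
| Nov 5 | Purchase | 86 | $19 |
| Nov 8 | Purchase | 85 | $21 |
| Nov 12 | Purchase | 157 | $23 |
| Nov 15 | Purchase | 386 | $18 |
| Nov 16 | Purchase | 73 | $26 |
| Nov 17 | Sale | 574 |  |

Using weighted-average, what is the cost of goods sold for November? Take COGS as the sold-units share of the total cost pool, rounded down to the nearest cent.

Nov 17, sell 574: 574/962 × $18,676.00 → $11,143.47
Ending inventory (cost pool remaining) = $7,532.53

COGS = $11,143.47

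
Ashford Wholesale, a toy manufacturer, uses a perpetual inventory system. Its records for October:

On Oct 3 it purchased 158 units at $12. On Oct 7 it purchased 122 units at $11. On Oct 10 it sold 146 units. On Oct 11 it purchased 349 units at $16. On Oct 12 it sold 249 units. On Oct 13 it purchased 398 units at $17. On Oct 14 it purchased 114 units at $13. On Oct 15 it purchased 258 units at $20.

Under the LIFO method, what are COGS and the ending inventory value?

COGS = $5,614; ending inventory = $16,616

Oct 10, 146 sold [LIFO — newest first]: 122 @ $11 + 24 @ $12 = $1,630
Oct 12, 249 sold [LIFO — newest first]: 249 @ $16 = $3,984
Total COGS = $1,630 + $3,984 = $5,614
Ending inventory: 134 @ $12 + 100 @ $16 + 398 @ $17 + 114 @ $13 + 258 @ $20 = $16,616
Check: goods available $22,230 = COGS $5,614 + ending $16,616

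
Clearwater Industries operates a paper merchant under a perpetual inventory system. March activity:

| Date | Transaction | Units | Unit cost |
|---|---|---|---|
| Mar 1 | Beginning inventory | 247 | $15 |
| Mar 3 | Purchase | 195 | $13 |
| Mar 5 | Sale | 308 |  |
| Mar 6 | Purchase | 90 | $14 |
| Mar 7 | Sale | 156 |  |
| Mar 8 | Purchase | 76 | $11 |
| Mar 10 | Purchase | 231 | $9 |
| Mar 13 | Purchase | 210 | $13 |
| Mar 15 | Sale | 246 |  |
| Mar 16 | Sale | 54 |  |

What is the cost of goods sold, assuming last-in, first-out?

COGS = $10,020

Mar 5, 308 sold [LIFO — newest first]: 195 @ $13 + 113 @ $15 = $4,230
Mar 7, 156 sold [LIFO — newest first]: 90 @ $14 + 66 @ $15 = $2,250
Mar 15, 246 sold [LIFO — newest first]: 210 @ $13 + 36 @ $9 = $3,054
Mar 16, 54 sold [LIFO — newest first]: 54 @ $9 = $486
Total COGS = $4,230 + $2,250 + $3,054 + $486 = $10,020
Ending inventory: 68 @ $15 + 76 @ $11 + 141 @ $9 = $3,125
Check: goods available $13,145 = COGS $10,020 + ending $3,125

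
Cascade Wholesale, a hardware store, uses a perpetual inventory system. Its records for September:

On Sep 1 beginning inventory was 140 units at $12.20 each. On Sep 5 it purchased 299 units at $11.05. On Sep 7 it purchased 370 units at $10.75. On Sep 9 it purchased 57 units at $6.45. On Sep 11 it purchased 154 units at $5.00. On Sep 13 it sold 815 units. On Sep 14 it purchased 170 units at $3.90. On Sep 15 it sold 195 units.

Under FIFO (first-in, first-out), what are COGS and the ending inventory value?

COGS = $10,077.10; ending inventory = $713.00

Sep 13, 815 sold [FIFO — oldest first]: 140 @ $12.20 + 299 @ $11.05 + 370 @ $10.75 + 6 @ $6.45 = $9,028.15
Sep 15, 195 sold [FIFO — oldest first]: 51 @ $6.45 + 144 @ $5.00 = $1,048.95
Total COGS = $9,028.15 + $1,048.95 = $10,077.10
Ending inventory: 10 @ $5.00 + 170 @ $3.90 = $713.00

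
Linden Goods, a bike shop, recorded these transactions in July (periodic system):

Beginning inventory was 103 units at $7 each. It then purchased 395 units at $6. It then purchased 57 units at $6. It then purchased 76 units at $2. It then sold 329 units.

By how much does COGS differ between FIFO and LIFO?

FIFO COGS: 103 @ $7 + 226 @ $6 = $2,077
LIFO COGS: 76 @ $2 + 57 @ $6 + 196 @ $6 = $1,670
Difference = |$2,077 − $1,670| = $407

$407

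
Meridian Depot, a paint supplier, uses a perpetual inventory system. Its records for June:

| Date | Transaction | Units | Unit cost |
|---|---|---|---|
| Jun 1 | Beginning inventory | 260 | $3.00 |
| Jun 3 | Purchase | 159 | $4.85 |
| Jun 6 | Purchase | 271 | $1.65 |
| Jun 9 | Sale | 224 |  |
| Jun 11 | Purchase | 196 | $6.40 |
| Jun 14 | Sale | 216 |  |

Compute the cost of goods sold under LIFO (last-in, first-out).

Jun 9, 224 sold [LIFO — newest first]: 224 @ $1.65 = $369.60
Jun 14, 216 sold [LIFO — newest first]: 196 @ $6.40 + 20 @ $1.65 = $1,287.40
Total COGS = $369.60 + $1,287.40 = $1,657.00
Ending inventory: 260 @ $3.00 + 159 @ $4.85 + 27 @ $1.65 = $1,595.70

COGS = $1,657.00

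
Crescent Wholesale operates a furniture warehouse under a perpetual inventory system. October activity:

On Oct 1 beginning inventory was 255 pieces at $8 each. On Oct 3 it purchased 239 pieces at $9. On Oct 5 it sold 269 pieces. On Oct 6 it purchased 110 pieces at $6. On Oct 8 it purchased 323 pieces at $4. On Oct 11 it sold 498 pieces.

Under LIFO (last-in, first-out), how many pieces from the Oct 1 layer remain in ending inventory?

Oct 5, 269 sold [LIFO — newest first]: 239 @ $9 + 30 @ $8 = $2,391
Oct 11, 498 sold [LIFO — newest first]: 323 @ $4 + 110 @ $6 + 65 @ $8 = $2,472
Total COGS = $2,391 + $2,472 = $4,863
Ending inventory: 160 @ $8 = $1,280

160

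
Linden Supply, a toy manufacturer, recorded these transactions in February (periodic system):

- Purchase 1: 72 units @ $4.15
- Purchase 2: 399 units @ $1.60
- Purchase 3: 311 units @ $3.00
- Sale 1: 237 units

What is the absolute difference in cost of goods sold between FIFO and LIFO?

$148.20

FIFO COGS: 72 @ $4.15 + 165 @ $1.60 = $562.80
LIFO COGS: 237 @ $3.00 = $711.00
Difference = |$562.80 − $711.00| = $148.20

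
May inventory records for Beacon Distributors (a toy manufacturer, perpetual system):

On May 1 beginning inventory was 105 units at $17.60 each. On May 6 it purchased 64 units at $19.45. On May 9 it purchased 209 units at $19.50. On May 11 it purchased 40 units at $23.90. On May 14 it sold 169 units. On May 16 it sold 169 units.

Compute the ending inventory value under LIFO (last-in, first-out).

Ending inventory = $1,408.00

May 14, 169 sold [LIFO — newest first]: 40 @ $23.90 + 129 @ $19.50 = $3,471.50
May 16, 169 sold [LIFO — newest first]: 80 @ $19.50 + 64 @ $19.45 + 25 @ $17.60 = $3,244.80
Total COGS = $3,471.50 + $3,244.80 = $6,716.30
Ending inventory: 80 @ $17.60 = $1,408.00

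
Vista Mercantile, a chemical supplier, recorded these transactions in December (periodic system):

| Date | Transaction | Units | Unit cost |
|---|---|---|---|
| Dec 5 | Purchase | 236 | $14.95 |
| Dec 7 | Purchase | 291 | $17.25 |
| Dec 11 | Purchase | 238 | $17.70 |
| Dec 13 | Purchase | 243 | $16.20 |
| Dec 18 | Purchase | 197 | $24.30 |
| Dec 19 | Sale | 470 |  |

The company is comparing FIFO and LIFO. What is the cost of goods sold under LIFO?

COGS = $9,254.70

FIFO COGS: 236 @ $14.95 + 234 @ $17.25 = $7,564.70
LIFO COGS: 197 @ $24.30 + 243 @ $16.20 + 30 @ $17.70 = $9,254.70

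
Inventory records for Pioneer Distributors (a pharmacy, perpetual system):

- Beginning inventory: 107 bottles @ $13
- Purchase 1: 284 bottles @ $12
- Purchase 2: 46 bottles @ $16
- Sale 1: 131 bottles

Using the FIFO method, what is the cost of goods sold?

COGS = $1,679

Sale 1 (131) [FIFO — oldest first]: 107 @ $13 + 24 @ $12 = $1,679
Ending inventory: 260 @ $12 + 46 @ $16 = $3,856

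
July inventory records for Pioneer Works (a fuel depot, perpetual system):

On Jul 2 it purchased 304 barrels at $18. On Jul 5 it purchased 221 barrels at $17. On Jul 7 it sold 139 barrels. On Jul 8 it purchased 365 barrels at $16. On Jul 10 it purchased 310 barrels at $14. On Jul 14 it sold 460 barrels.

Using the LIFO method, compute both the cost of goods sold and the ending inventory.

COGS = $9,103; ending inventory = $10,306

Jul 7, 139 sold [LIFO — newest first]: 139 @ $17 = $2,363
Jul 14, 460 sold [LIFO — newest first]: 310 @ $14 + 150 @ $16 = $6,740
Total COGS = $2,363 + $6,740 = $9,103
Ending inventory: 304 @ $18 + 82 @ $17 + 215 @ $16 = $10,306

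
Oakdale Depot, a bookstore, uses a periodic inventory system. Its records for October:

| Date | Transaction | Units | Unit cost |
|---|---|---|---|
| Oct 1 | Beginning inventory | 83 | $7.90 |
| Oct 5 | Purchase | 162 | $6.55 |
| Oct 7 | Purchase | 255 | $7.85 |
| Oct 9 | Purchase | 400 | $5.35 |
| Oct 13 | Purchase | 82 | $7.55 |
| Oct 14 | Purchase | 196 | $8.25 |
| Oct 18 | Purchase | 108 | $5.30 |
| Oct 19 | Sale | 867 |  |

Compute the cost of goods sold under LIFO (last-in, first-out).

Oct 19, 867 sold [LIFO — newest first]: 108 @ $5.30 + 196 @ $8.25 + 82 @ $7.55 + 400 @ $5.35 + 81 @ $7.85 = $5,584.35
Ending inventory: 83 @ $7.90 + 162 @ $6.55 + 174 @ $7.85 = $3,082.70
Check: goods available $8,667.05 = COGS $5,584.35 + ending $3,082.70

COGS = $5,584.35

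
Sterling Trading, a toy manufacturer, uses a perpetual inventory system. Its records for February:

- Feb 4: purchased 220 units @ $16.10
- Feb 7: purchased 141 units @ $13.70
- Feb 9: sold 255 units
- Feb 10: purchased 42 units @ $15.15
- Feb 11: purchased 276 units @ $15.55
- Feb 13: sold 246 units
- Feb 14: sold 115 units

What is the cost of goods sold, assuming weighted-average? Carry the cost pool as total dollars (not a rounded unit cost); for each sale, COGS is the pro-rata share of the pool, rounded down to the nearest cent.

After Feb 4: 220 on hand, pool $3,542.00 (≈ $16.1000 each)
After Feb 7: 361 on hand, pool $5,473.70 (≈ $15.1626 each)
Feb 9, sell 255: 255/361 × $5,473.70 → $3,866.46
After Feb 10: 148 on hand, pool $2,243.54 (≈ $15.1591 each)
After Feb 11: 424 on hand, pool $6,535.34 (≈ $15.4135 each)
Feb 13, sell 246: 246/424 × $6,535.34 → $3,791.73
Feb 14, sell 115: 115/178 × $2,743.61 → $1,772.55
Total COGS = $3,866.46 + $3,791.73 + $1,772.55 = $9,430.74
Ending inventory (cost pool remaining) = $971.06

COGS = $9,430.74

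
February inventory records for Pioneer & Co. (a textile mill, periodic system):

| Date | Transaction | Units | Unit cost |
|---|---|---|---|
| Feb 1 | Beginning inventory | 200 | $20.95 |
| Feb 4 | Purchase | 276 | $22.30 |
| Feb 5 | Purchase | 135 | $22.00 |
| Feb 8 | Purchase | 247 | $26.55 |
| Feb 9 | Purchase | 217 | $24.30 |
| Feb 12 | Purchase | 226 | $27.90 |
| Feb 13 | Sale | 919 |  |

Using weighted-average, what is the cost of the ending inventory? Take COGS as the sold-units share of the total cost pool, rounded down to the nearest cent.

Ending inventory = $9,234.70

Feb 13, sell 919: 919/1301 × $31,451.15 → $22,216.45
Ending inventory (cost pool remaining) = $9,234.70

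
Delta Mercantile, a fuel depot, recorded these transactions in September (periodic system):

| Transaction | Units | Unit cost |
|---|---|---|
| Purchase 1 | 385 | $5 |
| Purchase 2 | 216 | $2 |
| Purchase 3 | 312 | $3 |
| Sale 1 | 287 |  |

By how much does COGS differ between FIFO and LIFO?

FIFO COGS: 287 @ $5 = $1,435
LIFO COGS: 287 @ $3 = $861
Difference = |$1,435 − $861| = $574

$574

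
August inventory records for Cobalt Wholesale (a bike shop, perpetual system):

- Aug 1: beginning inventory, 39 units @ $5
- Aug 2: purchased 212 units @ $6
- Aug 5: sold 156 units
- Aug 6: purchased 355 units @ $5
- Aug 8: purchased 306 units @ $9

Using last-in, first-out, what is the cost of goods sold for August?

Aug 5, 156 sold [LIFO — newest first]: 156 @ $6 = $936
Ending inventory: 39 @ $5 + 56 @ $6 + 355 @ $5 + 306 @ $9 = $5,060
Check: goods available $5,996 = COGS $936 + ending $5,060

COGS = $936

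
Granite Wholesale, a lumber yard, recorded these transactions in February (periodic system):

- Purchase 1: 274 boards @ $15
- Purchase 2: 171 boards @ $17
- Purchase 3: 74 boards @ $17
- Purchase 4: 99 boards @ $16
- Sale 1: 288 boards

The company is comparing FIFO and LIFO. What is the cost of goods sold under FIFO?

COGS = $4,348

FIFO COGS: 274 @ $15 + 14 @ $17 = $4,348
LIFO COGS: 99 @ $16 + 74 @ $17 + 115 @ $17 = $4,797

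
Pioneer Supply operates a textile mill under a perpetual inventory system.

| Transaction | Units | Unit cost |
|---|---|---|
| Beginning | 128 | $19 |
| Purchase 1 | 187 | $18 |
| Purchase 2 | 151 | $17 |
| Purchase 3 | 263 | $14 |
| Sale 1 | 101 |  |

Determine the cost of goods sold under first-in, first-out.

COGS = $1,919

Sale 1 (101) [FIFO — oldest first]: 101 @ $19 = $1,919
Ending inventory: 27 @ $19 + 187 @ $18 + 151 @ $17 + 263 @ $14 = $10,128
Check: goods available $12,047 = COGS $1,919 + ending $10,128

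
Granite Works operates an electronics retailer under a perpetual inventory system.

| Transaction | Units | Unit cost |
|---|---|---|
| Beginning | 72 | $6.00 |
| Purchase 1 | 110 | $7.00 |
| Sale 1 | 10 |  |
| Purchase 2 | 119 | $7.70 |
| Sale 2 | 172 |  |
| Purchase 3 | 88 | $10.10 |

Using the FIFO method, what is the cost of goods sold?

COGS = $1,202.00

Sale 1 (10) [FIFO — oldest first]: 10 @ $6.00 = $60.00
Sale 2 (172) [FIFO — oldest first]: 62 @ $6.00 + 110 @ $7.00 = $1,142.00
Total COGS = $60.00 + $1,142.00 = $1,202.00
Ending inventory: 119 @ $7.70 + 88 @ $10.10 = $1,805.10
Check: goods available $3,007.10 = COGS $1,202.00 + ending $1,805.10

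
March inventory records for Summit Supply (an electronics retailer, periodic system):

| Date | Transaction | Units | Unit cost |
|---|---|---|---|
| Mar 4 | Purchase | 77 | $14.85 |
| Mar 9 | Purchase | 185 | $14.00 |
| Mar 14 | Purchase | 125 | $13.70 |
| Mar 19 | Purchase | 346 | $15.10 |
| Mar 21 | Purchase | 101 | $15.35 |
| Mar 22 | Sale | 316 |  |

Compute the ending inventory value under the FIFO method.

Ending inventory = $7,747.65

Mar 22, 316 sold [FIFO — oldest first]: 77 @ $14.85 + 185 @ $14.00 + 54 @ $13.70 = $4,473.25
Ending inventory: 71 @ $13.70 + 346 @ $15.10 + 101 @ $15.35 = $7,747.65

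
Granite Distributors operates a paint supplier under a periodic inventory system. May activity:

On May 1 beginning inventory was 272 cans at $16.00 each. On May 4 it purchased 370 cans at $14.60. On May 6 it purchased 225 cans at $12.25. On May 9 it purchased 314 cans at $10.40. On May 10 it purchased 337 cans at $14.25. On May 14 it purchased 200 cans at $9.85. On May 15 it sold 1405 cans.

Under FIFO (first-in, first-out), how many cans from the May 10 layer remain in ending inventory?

May 15, 1405 sold [FIFO — oldest first]: 272 @ $16.00 + 370 @ $14.60 + 225 @ $12.25 + 314 @ $10.40 + 224 @ $14.25 = $18,967.85
Ending inventory: 113 @ $14.25 + 200 @ $9.85 = $3,580.25

113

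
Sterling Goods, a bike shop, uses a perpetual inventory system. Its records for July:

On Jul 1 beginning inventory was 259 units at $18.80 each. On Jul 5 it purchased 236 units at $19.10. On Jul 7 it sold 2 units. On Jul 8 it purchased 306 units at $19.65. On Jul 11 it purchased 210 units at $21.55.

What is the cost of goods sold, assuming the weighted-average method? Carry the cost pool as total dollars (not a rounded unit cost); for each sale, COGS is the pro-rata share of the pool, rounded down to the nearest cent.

COGS = $37.88

After Jul 1: 259 on hand, pool $4,869.20 (≈ $18.8000 each)
After Jul 5: 495 on hand, pool $9,376.80 (≈ $18.9430 each)
Jul 7, sell 2: 2/495 × $9,376.80 → $37.88
After Jul 8: 799 on hand, pool $15,351.82 (≈ $19.2138 each)
After Jul 11: 1009 on hand, pool $19,877.32 (≈ $19.7000 each)
Ending inventory (cost pool remaining) = $19,877.32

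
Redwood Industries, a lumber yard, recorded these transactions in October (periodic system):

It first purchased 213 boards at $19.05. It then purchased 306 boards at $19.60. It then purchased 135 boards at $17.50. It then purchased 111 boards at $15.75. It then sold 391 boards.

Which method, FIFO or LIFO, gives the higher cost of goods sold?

FIFO

FIFO COGS: 213 @ $19.05 + 178 @ $19.60 = $7,546.45
LIFO COGS: 111 @ $15.75 + 135 @ $17.50 + 145 @ $19.60 = $6,952.75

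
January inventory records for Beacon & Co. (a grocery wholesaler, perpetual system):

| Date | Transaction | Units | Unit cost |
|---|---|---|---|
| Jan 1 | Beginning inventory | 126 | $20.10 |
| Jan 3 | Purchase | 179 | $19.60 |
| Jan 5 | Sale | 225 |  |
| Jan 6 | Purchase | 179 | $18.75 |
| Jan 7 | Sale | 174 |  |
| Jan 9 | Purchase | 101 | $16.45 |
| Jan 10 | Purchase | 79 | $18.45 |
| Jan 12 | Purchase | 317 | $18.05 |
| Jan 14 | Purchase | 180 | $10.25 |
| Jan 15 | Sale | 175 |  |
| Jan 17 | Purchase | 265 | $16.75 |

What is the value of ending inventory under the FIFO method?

Ending inventory = $13,644.10

Jan 5, 225 sold [FIFO — oldest first]: 126 @ $20.10 + 99 @ $19.60 = $4,473.00
Jan 7, 174 sold [FIFO — oldest first]: 80 @ $19.60 + 94 @ $18.75 = $3,330.50
Jan 15, 175 sold [FIFO — oldest first]: 85 @ $18.75 + 90 @ $16.45 = $3,074.25
Total COGS = $4,473.00 + $3,330.50 + $3,074.25 = $10,877.75
Ending inventory: 11 @ $16.45 + 79 @ $18.45 + 317 @ $18.05 + 180 @ $10.25 + 265 @ $16.75 = $13,644.10
Check: goods available $24,521.85 = COGS $10,877.75 + ending $13,644.10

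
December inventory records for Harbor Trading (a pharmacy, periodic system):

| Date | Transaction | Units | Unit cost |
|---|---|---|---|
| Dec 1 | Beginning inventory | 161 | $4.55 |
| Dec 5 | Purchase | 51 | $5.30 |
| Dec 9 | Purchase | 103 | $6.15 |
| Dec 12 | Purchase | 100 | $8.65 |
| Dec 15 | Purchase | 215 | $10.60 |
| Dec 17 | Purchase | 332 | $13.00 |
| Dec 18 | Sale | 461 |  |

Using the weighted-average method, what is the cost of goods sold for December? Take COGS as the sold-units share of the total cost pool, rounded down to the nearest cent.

COGS = $4,359.03

Dec 18, sell 461: 461/962 × $9,096.30 → $4,359.03
Ending inventory (cost pool remaining) = $4,737.27
Check: goods available $9,096.30 = COGS $4,359.03 + ending $4,737.27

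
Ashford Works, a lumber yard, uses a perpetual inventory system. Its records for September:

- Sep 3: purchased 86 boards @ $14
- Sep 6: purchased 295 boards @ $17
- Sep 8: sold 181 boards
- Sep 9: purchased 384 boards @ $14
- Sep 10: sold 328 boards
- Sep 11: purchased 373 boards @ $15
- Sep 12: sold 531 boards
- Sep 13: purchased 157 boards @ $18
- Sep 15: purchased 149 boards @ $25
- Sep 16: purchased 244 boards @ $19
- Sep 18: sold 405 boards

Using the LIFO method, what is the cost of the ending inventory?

Ending inventory = $4,018

Sep 8, 181 sold [LIFO — newest first]: 181 @ $17 = $3,077
Sep 10, 328 sold [LIFO — newest first]: 328 @ $14 = $4,592
Sep 12, 531 sold [LIFO — newest first]: 373 @ $15 + 56 @ $14 + 102 @ $17 = $8,113
Sep 18, 405 sold [LIFO — newest first]: 244 @ $19 + 149 @ $25 + 12 @ $18 = $8,577
Total COGS = $3,077 + $4,592 + $8,113 + $8,577 = $24,359
Ending inventory: 86 @ $14 + 12 @ $17 + 145 @ $18 = $4,018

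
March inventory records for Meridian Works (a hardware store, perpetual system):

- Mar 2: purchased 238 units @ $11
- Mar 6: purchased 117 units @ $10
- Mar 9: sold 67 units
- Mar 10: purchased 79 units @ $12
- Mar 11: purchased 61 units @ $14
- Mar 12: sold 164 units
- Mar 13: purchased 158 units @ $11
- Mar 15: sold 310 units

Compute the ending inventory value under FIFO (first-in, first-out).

Mar 9, 67 sold [FIFO — oldest first]: 67 @ $11 = $737
Mar 12, 164 sold [FIFO — oldest first]: 164 @ $11 = $1,804
Mar 15, 310 sold [FIFO — oldest first]: 7 @ $11 + 117 @ $10 + 79 @ $12 + 61 @ $14 + 46 @ $11 = $3,555
Total COGS = $737 + $1,804 + $3,555 = $6,096
Ending inventory: 112 @ $11 = $1,232

Ending inventory = $1,232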